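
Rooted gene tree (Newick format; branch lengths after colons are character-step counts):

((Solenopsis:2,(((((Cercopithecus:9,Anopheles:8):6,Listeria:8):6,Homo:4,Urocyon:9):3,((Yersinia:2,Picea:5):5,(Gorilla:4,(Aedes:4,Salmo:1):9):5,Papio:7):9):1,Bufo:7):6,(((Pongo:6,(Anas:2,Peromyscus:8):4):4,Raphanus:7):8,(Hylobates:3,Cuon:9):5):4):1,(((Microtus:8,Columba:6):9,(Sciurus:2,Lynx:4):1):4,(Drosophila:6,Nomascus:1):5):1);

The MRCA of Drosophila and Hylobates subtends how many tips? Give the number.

25

The MRCA of Drosophila and Hylobates is the root, so the clade is the entire tree.
That clade contains 25 terminal taxa: Aedes, Anas, Anopheles, Bufo, Cercopithecus, Columba, Cuon, Drosophila, Gorilla, Homo, Hylobates, Listeria, Lynx, Microtus, Nomascus, Papio, Peromyscus, Picea, Pongo, Raphanus, Salmo, Sciurus, Solenopsis, Urocyon, Yersinia.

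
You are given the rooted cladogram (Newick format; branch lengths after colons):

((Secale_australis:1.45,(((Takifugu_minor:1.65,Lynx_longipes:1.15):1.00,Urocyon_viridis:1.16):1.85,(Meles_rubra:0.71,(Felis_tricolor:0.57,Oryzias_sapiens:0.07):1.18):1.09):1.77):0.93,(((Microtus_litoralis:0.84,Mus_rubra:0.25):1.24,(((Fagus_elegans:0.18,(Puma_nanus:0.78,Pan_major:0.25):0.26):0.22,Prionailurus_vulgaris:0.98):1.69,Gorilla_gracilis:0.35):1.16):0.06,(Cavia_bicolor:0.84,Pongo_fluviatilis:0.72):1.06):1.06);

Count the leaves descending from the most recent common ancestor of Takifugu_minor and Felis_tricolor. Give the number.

6

The MRCA of Takifugu_minor and Felis_tricolor is the node subtending (((Takifugu_minor,Lynx_longipes),Urocyon_viridis),(Meles_rubra,(Felis_tricolor,Oryzias_sapiens))).
That clade contains 6 terminal taxa: Felis_tricolor, Lynx_longipes, Meles_rubra, Oryzias_sapiens, Takifugu_minor, Urocyon_viridis.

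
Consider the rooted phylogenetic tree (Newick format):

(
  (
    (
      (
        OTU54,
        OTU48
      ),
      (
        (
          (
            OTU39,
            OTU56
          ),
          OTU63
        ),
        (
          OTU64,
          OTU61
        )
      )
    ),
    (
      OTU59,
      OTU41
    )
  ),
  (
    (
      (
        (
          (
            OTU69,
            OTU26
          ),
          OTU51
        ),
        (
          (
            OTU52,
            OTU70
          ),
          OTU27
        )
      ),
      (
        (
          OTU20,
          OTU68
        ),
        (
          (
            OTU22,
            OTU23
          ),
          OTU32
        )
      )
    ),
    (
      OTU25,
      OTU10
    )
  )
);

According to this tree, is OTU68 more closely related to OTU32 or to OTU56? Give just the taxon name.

OTU32

The MRCA of OTU68 and OTU32 subtends ((OTU20,OTU68),((OTU22,OTU23),OTU32)) (5 taxa).
The MRCA of OTU68 and OTU56 is the root, subtending the entire tree (22 taxa).
The first is nested inside the second, so OTU68 shares a more recent common ancestor with OTU32.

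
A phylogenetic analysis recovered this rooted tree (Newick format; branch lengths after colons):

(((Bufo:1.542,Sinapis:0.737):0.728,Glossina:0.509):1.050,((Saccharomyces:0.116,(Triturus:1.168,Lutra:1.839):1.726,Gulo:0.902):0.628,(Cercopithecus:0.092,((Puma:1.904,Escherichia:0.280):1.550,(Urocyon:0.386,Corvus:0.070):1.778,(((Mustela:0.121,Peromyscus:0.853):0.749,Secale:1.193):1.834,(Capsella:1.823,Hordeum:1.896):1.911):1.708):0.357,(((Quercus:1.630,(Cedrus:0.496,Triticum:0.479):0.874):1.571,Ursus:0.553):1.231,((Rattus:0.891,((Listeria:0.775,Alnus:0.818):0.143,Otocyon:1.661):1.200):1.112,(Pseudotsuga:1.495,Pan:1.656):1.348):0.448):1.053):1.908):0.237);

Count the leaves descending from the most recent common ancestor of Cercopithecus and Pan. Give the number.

The MRCA of Cercopithecus and Pan is the node subtending (Cercopithecus,((Puma,Escherichia),(Urocyon,Corvus),(((Mustela,Peromyscus),Secale),(Capsella,Hordeum))),(((Quercus,(Cedrus,Triticum)),Ursus),((Rattus,((Listeria,Alnus),Otocyon)),(Pseudotsuga,Pan)))).
That clade contains 20 terminal taxa: Alnus, Capsella, Cedrus, Cercopithecus, Corvus, Escherichia, Hordeum, Listeria, Mustela, Otocyon, Pan, Peromyscus, Pseudotsuga, Puma, Quercus, Rattus, Secale, Triticum, Urocyon, Ursus.

20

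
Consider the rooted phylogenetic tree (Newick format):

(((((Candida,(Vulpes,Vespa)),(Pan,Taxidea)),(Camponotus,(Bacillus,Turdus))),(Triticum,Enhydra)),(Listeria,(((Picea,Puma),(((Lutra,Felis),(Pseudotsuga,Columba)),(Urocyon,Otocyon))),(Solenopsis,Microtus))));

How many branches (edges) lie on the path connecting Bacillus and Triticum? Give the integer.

6

The MRCA of Bacillus and Triticum is the node subtending ((((Candida,(Vulpes,Vespa)),(Pan,Taxidea)),(Camponotus,(Bacillus,Turdus))),(Triticum,Enhydra)).
From Bacillus up to that node: 4 branches. From Triticum up to the same node: 2 branches. Total: 4 + 2 = 6.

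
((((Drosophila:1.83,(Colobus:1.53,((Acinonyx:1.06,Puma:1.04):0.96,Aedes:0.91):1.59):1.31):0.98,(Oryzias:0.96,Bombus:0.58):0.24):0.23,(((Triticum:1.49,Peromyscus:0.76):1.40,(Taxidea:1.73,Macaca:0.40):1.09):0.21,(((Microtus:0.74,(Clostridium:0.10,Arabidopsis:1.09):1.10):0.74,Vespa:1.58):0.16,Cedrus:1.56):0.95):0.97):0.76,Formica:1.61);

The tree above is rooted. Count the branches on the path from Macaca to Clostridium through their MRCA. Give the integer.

8

The MRCA of Macaca and Clostridium is the node subtending (((Triticum,Peromyscus),(Taxidea,Macaca)),(((Microtus,(Clostridium,Arabidopsis)),Vespa),Cedrus)).
From Macaca up to that node: 3 branches. From Clostridium up to the same node: 5 branches. Total: 3 + 5 = 8.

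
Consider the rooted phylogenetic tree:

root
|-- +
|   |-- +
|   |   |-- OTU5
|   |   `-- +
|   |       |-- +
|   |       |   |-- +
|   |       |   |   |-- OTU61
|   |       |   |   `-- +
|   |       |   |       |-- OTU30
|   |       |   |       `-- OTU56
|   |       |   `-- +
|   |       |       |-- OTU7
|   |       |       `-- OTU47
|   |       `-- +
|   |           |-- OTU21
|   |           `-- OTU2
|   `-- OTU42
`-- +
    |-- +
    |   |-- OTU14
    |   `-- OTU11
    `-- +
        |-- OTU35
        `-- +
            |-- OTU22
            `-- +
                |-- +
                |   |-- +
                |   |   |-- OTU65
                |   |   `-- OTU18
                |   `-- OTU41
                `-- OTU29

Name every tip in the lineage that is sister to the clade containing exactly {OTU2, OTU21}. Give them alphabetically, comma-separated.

OTU30, OTU47, OTU56, OTU61, OTU7

The clade containing exactly {OTU2, OTU21} attaches to the tree at the node subtending (((OTU61,(OTU30,OTU56)),(OTU7,OTU47)),(OTU21,OTU2)).
The other lineage descending from that same node — the sister group — is ((OTU61,(OTU30,OTU56)),(OTU7,OTU47)); its 5 tips in alphabetical order are the answer.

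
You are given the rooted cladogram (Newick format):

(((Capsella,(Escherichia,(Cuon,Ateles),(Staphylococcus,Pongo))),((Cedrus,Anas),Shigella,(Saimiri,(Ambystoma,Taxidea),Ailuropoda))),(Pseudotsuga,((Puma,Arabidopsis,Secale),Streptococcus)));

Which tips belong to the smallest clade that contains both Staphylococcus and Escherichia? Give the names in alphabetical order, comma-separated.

Tracing Staphylococcus: it sits inside (Staphylococcus,Pongo).
Tracing Escherichia: it sits inside (Escherichia,(Cuon,Ateles),(Staphylococcus,Pongo)).
The smallest clade enclosing both is (Escherichia,(Cuon,Ateles),(Staphylococcus,Pongo)); the answer is its 5 terminal taxa in alphabetical order.

Ateles, Cuon, Escherichia, Pongo, Staphylococcus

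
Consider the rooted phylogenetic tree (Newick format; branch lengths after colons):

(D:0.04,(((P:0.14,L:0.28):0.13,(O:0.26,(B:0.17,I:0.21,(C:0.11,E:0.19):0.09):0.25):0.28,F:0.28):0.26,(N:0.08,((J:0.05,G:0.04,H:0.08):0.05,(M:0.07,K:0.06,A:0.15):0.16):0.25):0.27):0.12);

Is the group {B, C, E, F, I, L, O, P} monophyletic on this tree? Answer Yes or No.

The most recent common ancestor of these taxa subtends ((P,L),(O,(B,I,(C,E))),F).
That clade has exactly 8 tips — every listed taxon and nothing else — so the group is monophyletic.

Yes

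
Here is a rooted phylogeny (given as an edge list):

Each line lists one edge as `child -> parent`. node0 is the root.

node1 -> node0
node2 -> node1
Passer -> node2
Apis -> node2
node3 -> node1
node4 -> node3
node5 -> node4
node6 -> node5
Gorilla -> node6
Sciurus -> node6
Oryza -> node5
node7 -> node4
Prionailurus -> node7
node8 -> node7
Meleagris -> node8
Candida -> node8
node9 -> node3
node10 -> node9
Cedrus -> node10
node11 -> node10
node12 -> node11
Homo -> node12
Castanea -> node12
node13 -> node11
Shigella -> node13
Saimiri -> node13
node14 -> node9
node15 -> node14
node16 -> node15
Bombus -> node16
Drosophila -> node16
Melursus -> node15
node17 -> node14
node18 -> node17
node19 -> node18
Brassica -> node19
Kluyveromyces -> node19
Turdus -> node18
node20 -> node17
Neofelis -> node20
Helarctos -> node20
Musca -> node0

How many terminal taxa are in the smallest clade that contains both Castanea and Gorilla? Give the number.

19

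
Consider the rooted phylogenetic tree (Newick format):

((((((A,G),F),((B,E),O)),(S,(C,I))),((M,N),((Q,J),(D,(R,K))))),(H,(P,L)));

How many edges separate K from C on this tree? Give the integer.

The MRCA of K and C is the node subtending (((((A,G),F),((B,E),O)),(S,(C,I))),((M,N),((Q,J),(D,(R,K))))).
From K up to that node: 5 branches. From C up to the same node: 4 branches. Total: 5 + 4 = 9.

9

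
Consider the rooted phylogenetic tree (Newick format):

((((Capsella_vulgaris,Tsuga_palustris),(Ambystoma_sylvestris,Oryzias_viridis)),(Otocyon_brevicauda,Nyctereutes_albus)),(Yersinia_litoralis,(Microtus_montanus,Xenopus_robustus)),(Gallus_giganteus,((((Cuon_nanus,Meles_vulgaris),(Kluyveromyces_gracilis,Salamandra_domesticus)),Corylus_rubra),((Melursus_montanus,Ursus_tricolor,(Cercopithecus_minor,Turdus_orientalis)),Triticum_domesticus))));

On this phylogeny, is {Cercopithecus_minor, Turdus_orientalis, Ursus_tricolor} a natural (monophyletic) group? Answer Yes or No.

No

The MRCA of the listed taxa subtends (Melursus_montanus,Ursus_tricolor,(Cercopithecus_minor,Turdus_orientalis)).
That clade also contains Melursus_montanus, which is not in the proposed group, so the group is not monophyletic.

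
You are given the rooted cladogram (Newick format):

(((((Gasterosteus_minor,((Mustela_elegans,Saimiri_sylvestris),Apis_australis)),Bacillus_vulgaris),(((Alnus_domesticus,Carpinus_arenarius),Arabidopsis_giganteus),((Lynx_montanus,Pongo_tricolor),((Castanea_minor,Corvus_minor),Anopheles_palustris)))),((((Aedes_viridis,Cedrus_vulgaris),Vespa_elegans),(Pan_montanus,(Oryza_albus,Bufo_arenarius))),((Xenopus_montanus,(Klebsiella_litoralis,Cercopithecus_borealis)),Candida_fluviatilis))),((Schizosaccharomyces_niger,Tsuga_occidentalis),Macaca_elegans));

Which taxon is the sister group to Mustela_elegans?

Mustela_elegans attaches to the tree at the node subtending (Mustela_elegans,Saimiri_sylvestris).
The other lineage descending from that same node — the sister group — is the single tip Saimiri_sylvestris.

Saimiri_sylvestris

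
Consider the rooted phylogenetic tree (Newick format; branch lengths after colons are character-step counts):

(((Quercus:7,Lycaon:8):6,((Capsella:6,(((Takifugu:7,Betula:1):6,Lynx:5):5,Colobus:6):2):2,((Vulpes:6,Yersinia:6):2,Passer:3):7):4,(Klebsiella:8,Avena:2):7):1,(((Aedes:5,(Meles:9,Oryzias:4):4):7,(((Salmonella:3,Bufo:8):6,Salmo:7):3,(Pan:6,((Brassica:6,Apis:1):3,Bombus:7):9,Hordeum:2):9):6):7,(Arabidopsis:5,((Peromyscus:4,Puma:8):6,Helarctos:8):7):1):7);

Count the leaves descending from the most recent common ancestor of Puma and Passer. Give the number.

27

The MRCA of Puma and Passer is the root, so the clade is the entire tree.
That clade contains 27 terminal taxa: Aedes, Apis, Arabidopsis, Avena, Betula, Bombus, Brassica, Bufo, Capsella, Colobus, Helarctos, Hordeum, Klebsiella, Lycaon, Lynx, Meles, Oryzias, Pan, Passer, Peromyscus, Puma, Quercus, Salmo, Salmonella, Takifugu, Vulpes, Yersinia.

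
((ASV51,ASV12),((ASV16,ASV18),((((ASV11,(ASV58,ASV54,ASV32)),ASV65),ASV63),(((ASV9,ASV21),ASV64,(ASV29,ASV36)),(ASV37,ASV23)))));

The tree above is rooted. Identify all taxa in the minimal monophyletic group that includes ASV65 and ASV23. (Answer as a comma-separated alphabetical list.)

ASV11, ASV21, ASV23, ASV29, ASV32, ASV36, ASV37, ASV54, ASV58, ASV63, ASV64, ASV65, ASV9

Tracing ASV65: it sits inside ((ASV11,(ASV58,ASV54,ASV32)),ASV65).
Tracing ASV23: it sits inside (ASV37,ASV23).
The smallest clade enclosing both is ((((ASV11,(ASV58,ASV54,ASV32)),ASV65),ASV63),(((ASV9,ASV21),ASV64,(ASV29,ASV36)),(ASV37,ASV23))); the answer is its 13 terminal taxa in alphabetical order.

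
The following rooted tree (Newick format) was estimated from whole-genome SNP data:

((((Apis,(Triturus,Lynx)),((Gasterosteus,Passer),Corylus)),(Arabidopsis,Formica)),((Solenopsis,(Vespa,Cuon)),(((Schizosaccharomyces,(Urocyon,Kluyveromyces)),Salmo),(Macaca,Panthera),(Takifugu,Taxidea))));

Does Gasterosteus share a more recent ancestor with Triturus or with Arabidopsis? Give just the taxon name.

Triturus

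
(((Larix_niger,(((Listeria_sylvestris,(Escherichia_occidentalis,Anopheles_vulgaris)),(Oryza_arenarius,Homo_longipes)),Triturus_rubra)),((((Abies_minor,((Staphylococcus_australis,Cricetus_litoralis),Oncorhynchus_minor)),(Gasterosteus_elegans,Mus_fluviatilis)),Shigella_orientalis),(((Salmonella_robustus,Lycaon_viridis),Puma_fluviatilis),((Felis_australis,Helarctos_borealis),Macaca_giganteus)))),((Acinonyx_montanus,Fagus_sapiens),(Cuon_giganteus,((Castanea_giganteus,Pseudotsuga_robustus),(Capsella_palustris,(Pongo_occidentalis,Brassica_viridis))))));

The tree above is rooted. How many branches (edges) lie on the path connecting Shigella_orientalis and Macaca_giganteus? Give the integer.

5

The MRCA of Shigella_orientalis and Macaca_giganteus is the node subtending ((((Abies_minor,((Staphylococcus_australis,Cricetus_litoralis),Oncorhynchus_minor)),(Gasterosteus_elegans,Mus_fluviatilis)),Shigella_orientalis),(((Salmonella_robustus,Lycaon_viridis),Puma_fluviatilis),((Felis_australis,Helarctos_borealis),Macaca_giganteus))).
From Shigella_orientalis up to that node: 2 branches. From Macaca_giganteus up to the same node: 3 branches. Total: 2 + 3 = 5.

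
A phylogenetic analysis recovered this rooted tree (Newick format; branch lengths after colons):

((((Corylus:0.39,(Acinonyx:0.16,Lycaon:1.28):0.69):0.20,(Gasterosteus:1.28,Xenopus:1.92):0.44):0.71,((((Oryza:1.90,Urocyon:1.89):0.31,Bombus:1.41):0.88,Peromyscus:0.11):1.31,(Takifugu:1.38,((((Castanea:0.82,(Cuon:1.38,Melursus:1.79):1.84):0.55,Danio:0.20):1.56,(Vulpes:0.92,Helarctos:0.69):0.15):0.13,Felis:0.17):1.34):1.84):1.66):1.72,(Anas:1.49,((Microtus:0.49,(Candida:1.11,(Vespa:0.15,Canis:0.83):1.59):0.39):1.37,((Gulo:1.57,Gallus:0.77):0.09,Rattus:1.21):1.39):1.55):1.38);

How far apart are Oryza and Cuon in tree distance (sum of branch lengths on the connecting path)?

The path runs Oryza → … → MRCA → … → Cuon; the MRCA is the node subtending ((((Oryza,Urocyon),Bombus),Peromyscus),(Takifugu,((((Castanea,(Cuon,Melursus)),Danio),(Vulpes,Helarctos)),Felis))).
Branch lengths along that path: 1.90 + 0.31 + 0.88 + 1.31 + 1.84 + 1.34 + 0.13 + 1.56 + 0.55 + 1.84 + 1.38 = 13.04.

13.04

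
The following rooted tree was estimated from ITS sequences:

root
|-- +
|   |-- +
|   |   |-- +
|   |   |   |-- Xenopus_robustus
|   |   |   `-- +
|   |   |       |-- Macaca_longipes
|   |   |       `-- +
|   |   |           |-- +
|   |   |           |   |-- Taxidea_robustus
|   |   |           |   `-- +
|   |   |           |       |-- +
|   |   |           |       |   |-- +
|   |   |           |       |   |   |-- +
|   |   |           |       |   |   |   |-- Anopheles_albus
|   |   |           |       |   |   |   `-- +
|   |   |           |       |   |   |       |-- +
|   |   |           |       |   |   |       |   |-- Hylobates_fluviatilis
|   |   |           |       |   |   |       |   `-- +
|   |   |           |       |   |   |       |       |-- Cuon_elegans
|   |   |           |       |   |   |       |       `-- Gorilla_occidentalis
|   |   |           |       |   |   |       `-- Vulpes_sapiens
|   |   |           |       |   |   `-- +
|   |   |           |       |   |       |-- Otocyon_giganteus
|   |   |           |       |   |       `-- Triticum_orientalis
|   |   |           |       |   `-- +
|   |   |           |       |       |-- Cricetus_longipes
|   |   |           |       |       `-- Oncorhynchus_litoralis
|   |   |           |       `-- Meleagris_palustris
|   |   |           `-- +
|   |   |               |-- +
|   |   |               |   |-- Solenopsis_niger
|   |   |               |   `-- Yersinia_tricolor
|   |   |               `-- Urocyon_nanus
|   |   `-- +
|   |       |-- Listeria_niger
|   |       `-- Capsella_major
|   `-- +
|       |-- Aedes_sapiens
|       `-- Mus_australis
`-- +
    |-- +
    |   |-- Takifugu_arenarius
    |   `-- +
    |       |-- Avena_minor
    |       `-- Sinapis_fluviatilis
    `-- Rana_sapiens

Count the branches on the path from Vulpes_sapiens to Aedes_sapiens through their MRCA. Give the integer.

The MRCA of Vulpes_sapiens and Aedes_sapiens is the node subtending (((Xenopus_robustus,(Macaca_longipes,((Taxidea_robustus,((((Anopheles_albus,((Hylobates_fluviatilis,(Cuon_elegans,Gorilla_occidentalis)),Vulpes_sapiens)),(Otocyon_giganteus,Triticum_orientalis)),(Cricetus_longipes,Oncorhynchus_litoralis)),Meleagris_palustris)),((Solenopsis_niger,Yersinia_tricolor),Urocyon_nanus)))),(Listeria_niger,Capsella_major)),(Aedes_sapiens,Mus_australis)).
From Vulpes_sapiens up to that node: 11 branches. From Aedes_sapiens up to the same node: 2 branches. Total: 11 + 2 = 13.

13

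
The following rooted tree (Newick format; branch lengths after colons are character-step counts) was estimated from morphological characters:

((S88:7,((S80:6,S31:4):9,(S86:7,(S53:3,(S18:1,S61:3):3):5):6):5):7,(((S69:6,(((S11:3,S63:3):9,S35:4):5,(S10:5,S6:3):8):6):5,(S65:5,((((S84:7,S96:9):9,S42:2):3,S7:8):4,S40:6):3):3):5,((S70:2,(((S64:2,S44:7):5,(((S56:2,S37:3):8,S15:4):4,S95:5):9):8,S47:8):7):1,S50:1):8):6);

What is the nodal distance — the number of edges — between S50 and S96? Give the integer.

9

The MRCA of S50 and S96 is the node subtending (((S69,(((S11,S63),S35),(S10,S6))),(S65,((((S84,S96),S42),S7),S40))),((S70,(((S64,S44),(((S56,S37),S15),S95)),S47)),S50)).
From S50 up to that node: 2 branches. From S96 up to the same node: 7 branches. Total: 2 + 7 = 9.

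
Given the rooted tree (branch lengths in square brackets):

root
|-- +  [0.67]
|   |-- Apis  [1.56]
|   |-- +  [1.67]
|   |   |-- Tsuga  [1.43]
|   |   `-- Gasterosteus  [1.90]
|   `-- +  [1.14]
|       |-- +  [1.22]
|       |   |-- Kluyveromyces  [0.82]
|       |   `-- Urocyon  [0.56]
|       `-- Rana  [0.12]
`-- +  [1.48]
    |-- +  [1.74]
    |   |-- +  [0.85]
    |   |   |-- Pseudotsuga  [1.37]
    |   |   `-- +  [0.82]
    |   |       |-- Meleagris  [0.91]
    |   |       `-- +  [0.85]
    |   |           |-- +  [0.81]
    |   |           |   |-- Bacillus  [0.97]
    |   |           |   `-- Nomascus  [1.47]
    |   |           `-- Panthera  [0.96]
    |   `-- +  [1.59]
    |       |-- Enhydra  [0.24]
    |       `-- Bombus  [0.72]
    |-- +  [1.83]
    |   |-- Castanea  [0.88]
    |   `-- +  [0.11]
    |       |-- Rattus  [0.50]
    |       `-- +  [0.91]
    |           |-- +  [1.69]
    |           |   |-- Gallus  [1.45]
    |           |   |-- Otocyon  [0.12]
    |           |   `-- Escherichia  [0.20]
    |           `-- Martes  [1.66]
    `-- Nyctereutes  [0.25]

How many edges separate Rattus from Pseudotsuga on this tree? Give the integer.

The MRCA of Rattus and Pseudotsuga is the node subtending (((Pseudotsuga,(Meleagris,((Bacillus,Nomascus),Panthera))),(Enhydra,Bombus)),(Castanea,(Rattus,((Gallus,Otocyon,Escherichia),Martes))),Nyctereutes).
From Rattus up to that node: 3 branches. From Pseudotsuga up to the same node: 3 branches. Total: 3 + 3 = 6.

6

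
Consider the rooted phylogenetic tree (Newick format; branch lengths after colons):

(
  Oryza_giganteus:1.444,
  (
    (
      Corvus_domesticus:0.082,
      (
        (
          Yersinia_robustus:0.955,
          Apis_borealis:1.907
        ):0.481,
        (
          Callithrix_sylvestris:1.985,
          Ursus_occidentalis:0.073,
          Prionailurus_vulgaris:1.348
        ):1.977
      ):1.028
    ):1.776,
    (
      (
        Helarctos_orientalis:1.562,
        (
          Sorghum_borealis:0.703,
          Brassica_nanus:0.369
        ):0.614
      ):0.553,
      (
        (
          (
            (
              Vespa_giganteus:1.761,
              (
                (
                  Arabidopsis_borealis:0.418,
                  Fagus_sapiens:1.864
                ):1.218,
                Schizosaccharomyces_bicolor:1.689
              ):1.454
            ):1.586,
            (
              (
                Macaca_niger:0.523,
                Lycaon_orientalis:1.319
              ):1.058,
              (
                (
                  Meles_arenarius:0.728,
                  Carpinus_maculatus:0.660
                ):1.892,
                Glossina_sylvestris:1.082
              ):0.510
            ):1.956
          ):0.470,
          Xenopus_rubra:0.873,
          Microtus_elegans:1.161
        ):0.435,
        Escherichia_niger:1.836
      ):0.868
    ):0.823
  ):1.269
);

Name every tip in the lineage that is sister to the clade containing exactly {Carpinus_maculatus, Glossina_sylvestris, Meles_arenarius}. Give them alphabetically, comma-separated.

The clade containing exactly {Carpinus_maculatus, Glossina_sylvestris, Meles_arenarius} attaches to the tree at the node subtending ((Macaca_niger,Lycaon_orientalis),((Meles_arenarius,Carpinus_maculatus),Glossina_sylvestris)).
The other lineage descending from that same node — the sister group — is (Macaca_niger,Lycaon_orientalis); its 2 tips in alphabetical order are the answer.

Lycaon_orientalis, Macaca_niger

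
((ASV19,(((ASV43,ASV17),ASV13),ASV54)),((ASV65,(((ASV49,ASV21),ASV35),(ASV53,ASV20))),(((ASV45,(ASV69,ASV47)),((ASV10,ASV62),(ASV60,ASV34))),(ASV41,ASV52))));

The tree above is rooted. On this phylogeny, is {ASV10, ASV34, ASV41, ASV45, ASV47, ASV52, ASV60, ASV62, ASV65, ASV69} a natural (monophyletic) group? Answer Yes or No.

The MRCA of the listed taxa subtends ((ASV65,(((ASV49,ASV21),ASV35),(ASV53,ASV20))),(((ASV45,(ASV69,ASV47)),((ASV10,ASV62),(ASV60,ASV34))),(ASV41,ASV52))).
That clade also contains ASV20, ASV21, ASV35, ASV49, ASV53, which are not in the proposed group, so the group is not monophyletic.

No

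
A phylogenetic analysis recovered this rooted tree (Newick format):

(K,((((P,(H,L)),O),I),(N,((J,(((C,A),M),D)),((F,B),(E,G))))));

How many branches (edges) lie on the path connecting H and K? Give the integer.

The MRCA of H and K is the root of the tree.
From H up to that node: 6 branches. From K up to the same node: 1 branch. Total: 6 + 1 = 7.

7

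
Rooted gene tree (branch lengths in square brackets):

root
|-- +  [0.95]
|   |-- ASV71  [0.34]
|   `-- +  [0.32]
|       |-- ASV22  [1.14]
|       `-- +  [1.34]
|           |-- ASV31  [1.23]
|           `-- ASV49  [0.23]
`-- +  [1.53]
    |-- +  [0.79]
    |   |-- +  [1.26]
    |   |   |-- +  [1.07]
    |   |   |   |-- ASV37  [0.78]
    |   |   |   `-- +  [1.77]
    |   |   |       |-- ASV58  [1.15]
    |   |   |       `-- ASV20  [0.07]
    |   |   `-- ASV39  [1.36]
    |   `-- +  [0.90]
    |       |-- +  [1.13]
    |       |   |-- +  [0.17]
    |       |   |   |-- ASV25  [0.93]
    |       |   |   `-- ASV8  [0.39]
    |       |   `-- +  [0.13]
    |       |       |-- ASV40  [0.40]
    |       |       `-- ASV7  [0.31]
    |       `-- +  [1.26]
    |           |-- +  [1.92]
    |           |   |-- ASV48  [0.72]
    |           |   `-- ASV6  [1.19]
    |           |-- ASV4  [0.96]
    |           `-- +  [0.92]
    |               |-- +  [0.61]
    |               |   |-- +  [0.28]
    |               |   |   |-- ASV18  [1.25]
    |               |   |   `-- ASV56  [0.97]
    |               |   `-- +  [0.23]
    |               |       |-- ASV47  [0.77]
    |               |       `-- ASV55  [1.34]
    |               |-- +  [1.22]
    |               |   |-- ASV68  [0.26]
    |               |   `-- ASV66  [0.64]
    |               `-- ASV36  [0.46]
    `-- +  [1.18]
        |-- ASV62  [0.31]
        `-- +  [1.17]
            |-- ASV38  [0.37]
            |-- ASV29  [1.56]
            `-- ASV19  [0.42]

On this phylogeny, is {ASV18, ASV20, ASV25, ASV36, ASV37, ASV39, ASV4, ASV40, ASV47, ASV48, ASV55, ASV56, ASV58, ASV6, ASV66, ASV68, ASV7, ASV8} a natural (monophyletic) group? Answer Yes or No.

The most recent common ancestor of these taxa subtends (((ASV37,(ASV58,ASV20)),ASV39),(((ASV25,ASV8),(ASV40,ASV7)),((ASV48,ASV6),ASV4,(((ASV18,ASV56),(ASV47,ASV55)),(ASV68,ASV66),ASV36)))).
That clade has exactly 18 tips — every listed taxon and nothing else — so the group is monophyletic.

Yes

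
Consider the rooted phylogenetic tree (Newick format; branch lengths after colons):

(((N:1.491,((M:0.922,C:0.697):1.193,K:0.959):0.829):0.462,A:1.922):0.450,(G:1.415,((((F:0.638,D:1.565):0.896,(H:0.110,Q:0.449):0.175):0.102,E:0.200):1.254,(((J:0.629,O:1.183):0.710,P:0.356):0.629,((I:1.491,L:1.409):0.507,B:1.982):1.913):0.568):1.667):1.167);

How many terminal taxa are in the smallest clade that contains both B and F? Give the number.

The MRCA of B and F is the node subtending ((((F,D),(H,Q)),E),(((J,O),P),((I,L),B))).
That clade contains 11 terminal taxa: B, D, E, F, H, I, J, L, O, P, Q.

11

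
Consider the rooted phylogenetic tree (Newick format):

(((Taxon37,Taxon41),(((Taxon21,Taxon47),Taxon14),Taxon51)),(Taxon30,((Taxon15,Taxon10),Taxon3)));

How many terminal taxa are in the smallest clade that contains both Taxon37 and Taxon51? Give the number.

The MRCA of Taxon37 and Taxon51 is the node subtending ((Taxon37,Taxon41),(((Taxon21,Taxon47),Taxon14),Taxon51)).
That clade contains 6 terminal taxa: Taxon14, Taxon21, Taxon37, Taxon41, Taxon47, Taxon51.

6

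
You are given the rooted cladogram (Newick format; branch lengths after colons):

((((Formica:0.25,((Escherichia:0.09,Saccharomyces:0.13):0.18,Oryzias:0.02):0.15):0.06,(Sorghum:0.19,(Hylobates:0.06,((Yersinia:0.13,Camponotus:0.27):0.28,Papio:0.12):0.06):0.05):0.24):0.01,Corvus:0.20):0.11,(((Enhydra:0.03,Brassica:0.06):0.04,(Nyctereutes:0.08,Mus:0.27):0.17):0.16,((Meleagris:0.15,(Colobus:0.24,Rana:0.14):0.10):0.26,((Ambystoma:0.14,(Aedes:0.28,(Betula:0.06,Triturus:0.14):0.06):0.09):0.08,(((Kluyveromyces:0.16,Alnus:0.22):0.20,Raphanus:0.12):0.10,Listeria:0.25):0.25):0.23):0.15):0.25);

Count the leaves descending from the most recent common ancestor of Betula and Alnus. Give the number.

The MRCA of Betula and Alnus is the node subtending ((Ambystoma,(Aedes,(Betula,Triturus))),(((Kluyveromyces,Alnus),Raphanus),Listeria)).
That clade contains 8 terminal taxa: Aedes, Alnus, Ambystoma, Betula, Kluyveromyces, Listeria, Raphanus, Triturus.

8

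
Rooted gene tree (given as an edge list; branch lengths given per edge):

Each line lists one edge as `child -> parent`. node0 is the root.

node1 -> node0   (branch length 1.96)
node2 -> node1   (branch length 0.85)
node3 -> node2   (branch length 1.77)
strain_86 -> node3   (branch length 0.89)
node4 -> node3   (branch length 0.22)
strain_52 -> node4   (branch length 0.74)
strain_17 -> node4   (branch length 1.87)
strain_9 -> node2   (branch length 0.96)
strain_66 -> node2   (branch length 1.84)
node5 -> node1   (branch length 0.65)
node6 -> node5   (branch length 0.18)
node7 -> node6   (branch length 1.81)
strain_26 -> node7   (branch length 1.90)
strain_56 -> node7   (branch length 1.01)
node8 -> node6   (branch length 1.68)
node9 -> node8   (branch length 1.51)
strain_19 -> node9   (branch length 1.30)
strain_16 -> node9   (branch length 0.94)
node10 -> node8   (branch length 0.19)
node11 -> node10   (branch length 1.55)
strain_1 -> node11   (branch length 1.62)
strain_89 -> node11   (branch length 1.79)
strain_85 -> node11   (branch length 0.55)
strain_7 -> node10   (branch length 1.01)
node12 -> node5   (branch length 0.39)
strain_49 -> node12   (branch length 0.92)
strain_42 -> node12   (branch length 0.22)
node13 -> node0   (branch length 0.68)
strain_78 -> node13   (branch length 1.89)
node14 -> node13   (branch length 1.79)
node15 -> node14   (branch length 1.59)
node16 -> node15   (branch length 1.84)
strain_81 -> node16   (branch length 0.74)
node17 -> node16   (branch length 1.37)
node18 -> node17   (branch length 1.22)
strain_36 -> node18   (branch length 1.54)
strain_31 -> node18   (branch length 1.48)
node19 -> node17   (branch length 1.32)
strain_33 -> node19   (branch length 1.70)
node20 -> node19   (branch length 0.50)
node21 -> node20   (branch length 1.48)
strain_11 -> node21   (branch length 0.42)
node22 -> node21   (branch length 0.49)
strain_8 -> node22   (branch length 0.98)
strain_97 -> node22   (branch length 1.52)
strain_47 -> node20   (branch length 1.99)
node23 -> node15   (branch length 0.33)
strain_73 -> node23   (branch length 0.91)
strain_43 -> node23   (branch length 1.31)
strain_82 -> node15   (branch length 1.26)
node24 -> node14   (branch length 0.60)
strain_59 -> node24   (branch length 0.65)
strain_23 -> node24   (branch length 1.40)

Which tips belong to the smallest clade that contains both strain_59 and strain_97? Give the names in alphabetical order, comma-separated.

strain_11, strain_23, strain_31, strain_33, strain_36, strain_43, strain_47, strain_59, strain_73, strain_8, strain_81, strain_82, strain_97

Tracing strain_59: it sits inside (strain_59,strain_23).
Tracing strain_97: it sits inside (strain_8,strain_97).
The smallest clade enclosing both is (((strain_81,((strain_36,strain_31),(strain_33,((strain_11,(strain_8,strain_97)),strain_47)))),(strain_73,strain_43),strain_82),(strain_59,strain_23)); the answer is its 13 terminal taxa in alphabetical order.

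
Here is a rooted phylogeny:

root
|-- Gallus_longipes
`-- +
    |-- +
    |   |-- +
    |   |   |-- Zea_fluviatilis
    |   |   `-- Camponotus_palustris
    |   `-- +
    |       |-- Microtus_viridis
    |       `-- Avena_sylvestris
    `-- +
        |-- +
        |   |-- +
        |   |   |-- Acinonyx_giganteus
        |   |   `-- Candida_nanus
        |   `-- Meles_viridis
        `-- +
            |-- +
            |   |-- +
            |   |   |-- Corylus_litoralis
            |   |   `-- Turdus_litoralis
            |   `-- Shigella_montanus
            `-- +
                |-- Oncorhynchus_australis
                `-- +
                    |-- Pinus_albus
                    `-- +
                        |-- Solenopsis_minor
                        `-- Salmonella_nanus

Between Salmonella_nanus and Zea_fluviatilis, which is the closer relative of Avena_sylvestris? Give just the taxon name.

The MRCA of Avena_sylvestris and Zea_fluviatilis subtends ((Zea_fluviatilis,Camponotus_palustris),(Microtus_viridis,Avena_sylvestris)) (4 taxa).
The MRCA of Avena_sylvestris and Salmonella_nanus subtends (((Zea_fluviatilis,Camponotus_palustris),(Microtus_viridis,Avena_sylvestris)),(((Acinonyx_giganteus,Candida_nanus),Meles_viridis),(((Corylus_litoralis,Turdus_litoralis),Shigella_montanus),(Oncorhynchus_australis,(Pinus_albus,(Solenopsis_minor,Salmonella_nanus)))))) (14 taxa).
The first is nested inside the second, so Avena_sylvestris shares a more recent common ancestor with Zea_fluviatilis.

Zea_fluviatilis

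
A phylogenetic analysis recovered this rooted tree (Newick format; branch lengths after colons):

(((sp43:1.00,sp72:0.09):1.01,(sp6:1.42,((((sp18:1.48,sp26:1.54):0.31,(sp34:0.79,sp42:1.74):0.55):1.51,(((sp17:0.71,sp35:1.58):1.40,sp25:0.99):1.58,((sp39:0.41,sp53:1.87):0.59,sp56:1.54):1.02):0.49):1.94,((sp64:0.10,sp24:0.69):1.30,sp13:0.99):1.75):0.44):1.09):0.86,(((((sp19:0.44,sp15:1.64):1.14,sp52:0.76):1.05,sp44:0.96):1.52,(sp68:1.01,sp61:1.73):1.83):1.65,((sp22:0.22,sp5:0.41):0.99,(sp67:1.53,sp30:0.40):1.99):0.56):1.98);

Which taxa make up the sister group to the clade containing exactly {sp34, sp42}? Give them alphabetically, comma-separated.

sp18, sp26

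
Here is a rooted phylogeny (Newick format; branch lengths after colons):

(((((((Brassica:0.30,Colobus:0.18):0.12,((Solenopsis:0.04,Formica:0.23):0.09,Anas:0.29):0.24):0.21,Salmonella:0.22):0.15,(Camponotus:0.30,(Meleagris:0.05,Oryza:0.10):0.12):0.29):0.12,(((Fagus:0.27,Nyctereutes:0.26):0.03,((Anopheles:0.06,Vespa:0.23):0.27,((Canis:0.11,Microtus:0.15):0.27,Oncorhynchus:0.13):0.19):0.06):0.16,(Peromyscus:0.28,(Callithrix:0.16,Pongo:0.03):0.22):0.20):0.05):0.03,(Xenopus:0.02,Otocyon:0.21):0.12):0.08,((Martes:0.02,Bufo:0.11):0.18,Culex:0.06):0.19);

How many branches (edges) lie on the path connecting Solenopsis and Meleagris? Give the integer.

8

The MRCA of Solenopsis and Meleagris is the node subtending ((((Brassica,Colobus),((Solenopsis,Formica),Anas)),Salmonella),(Camponotus,(Meleagris,Oryza))).
From Solenopsis up to that node: 5 branches. From Meleagris up to the same node: 3 branches. Total: 5 + 3 = 8.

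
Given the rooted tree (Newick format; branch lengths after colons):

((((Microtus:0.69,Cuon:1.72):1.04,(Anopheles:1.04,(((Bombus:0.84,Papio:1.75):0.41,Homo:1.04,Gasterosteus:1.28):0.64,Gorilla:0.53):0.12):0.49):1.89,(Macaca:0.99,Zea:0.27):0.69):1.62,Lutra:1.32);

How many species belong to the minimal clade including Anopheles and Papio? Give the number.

6

The MRCA of Anopheles and Papio is the node subtending (Anopheles,(((Bombus,Papio),Homo,Gasterosteus),Gorilla)).
That clade contains 6 terminal taxa: Anopheles, Bombus, Gasterosteus, Gorilla, Homo, Papio.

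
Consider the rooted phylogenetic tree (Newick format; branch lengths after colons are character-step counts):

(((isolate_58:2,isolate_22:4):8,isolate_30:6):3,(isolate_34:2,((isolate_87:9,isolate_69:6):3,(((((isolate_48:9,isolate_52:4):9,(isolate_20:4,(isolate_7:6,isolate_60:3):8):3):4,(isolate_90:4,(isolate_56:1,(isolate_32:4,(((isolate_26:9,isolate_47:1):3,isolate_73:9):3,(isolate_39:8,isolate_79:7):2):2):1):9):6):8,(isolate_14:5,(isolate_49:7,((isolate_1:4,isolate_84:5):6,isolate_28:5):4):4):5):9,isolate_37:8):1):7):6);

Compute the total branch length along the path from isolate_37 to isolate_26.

58

The path runs isolate_37 → … → MRCA → … → isolate_26; the MRCA is the node subtending (((((isolate_48,isolate_52),(isolate_20,(isolate_7,isolate_60))),(isolate_90,(isolate_56,(isolate_32,(((isolate_26,isolate_47),isolate_73),(isolate_39,isolate_79)))))),(isolate_14,(isolate_49,((isolate_1,isolate_84),isolate_28)))),isolate_37).
Branch lengths along that path: 8 + 9 + 8 + 6 + 9 + 1 + 2 + 3 + 3 + 9 = 58.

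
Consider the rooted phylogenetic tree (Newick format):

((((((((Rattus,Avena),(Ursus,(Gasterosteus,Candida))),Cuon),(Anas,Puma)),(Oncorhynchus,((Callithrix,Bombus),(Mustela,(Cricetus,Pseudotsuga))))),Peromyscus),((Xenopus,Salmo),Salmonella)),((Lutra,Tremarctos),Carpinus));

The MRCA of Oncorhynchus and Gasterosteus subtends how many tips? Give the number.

The MRCA of Oncorhynchus and Gasterosteus is the node subtending (((((Rattus,Avena),(Ursus,(Gasterosteus,Candida))),Cuon),(Anas,Puma)),(Oncorhynchus,((Callithrix,Bombus),(Mustela,(Cricetus,Pseudotsuga))))).
That clade contains 14 terminal taxa: Anas, Avena, Bombus, Callithrix, Candida, Cricetus, Cuon, Gasterosteus, Mustela, Oncorhynchus, Pseudotsuga, Puma, Rattus, Ursus.

14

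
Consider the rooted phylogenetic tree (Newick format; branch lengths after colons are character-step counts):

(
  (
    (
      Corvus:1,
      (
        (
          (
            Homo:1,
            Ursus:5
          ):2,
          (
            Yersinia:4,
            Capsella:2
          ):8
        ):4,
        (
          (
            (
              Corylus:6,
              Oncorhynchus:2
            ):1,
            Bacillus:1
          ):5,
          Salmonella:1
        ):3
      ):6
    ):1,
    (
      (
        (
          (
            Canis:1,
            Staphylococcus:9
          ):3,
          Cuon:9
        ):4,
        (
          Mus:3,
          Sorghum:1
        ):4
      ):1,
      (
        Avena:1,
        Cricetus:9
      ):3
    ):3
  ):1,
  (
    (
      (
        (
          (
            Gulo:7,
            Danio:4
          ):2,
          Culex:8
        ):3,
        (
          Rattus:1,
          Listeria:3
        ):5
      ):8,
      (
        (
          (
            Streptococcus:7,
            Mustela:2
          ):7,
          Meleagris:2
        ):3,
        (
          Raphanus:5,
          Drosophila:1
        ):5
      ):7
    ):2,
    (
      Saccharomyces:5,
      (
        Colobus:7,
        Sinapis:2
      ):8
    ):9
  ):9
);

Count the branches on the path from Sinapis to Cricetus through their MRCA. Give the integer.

8

The MRCA of Sinapis and Cricetus is the root of the tree.
From Sinapis up to that node: 4 branches. From Cricetus up to the same node: 4 branches. Total: 4 + 4 = 8.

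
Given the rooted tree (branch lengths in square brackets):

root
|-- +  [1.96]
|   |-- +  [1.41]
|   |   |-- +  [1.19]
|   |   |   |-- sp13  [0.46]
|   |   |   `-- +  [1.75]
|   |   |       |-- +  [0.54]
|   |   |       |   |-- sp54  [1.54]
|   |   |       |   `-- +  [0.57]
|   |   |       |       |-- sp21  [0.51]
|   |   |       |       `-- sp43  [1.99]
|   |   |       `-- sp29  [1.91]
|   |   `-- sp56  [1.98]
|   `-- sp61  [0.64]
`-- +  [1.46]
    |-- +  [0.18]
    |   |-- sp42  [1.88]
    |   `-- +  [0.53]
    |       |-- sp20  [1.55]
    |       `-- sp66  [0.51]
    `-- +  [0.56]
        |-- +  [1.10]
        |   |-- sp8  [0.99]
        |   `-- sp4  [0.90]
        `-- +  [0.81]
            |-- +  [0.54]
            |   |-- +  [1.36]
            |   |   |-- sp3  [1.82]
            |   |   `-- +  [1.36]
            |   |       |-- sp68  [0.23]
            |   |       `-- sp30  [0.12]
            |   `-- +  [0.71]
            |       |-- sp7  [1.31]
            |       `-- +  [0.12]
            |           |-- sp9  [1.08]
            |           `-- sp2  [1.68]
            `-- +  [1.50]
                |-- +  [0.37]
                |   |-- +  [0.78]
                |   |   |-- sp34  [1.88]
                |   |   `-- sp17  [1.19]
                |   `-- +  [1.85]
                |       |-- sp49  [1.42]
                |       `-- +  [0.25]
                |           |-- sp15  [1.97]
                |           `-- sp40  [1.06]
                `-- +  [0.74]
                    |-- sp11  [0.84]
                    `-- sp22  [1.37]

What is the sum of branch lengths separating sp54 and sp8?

The path runs sp54 → … → MRCA → … → sp8; the MRCA is the root of the tree.
Branch lengths along that path: 1.54 + 0.54 + 1.75 + 1.19 + 1.41 + 1.96 + 1.46 + 0.56 + 1.10 + 0.99 = 12.50.

12.50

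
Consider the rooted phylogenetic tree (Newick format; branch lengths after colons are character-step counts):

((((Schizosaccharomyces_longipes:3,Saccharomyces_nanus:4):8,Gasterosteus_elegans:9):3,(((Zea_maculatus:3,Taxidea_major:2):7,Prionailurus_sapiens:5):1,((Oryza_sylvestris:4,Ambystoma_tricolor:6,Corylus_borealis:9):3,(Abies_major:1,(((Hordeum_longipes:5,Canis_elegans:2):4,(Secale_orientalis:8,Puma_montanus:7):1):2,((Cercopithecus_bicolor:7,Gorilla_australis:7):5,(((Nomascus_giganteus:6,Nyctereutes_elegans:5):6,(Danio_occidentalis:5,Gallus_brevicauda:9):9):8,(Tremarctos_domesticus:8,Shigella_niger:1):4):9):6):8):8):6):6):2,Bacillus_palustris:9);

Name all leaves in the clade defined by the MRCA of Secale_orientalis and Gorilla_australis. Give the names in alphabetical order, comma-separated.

Tracing Secale_orientalis: it sits inside (Secale_orientalis,Puma_montanus).
Tracing Gorilla_australis: it sits inside (Cercopithecus_bicolor,Gorilla_australis).
The smallest clade enclosing both is (((Hordeum_longipes,Canis_elegans),(Secale_orientalis,Puma_montanus)),((Cercopithecus_bicolor,Gorilla_australis),(((Nomascus_giganteus,Nyctereutes_elegans),(Danio_occidentalis,Gallus_brevicauda)),(Tremarctos_domesticus,Shigella_niger)))); the answer is its 12 terminal taxa in alphabetical order.

Canis_elegans, Cercopithecus_bicolor, Danio_occidentalis, Gallus_brevicauda, Gorilla_australis, Hordeum_longipes, Nomascus_giganteus, Nyctereutes_elegans, Puma_montanus, Secale_orientalis, Shigella_niger, Tremarctos_domesticus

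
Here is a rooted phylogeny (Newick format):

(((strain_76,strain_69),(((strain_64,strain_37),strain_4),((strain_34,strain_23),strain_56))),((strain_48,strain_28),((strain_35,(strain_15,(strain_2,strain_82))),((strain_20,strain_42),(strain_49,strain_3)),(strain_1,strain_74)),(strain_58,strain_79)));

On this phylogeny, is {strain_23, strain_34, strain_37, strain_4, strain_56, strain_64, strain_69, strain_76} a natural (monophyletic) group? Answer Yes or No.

Yes

The most recent common ancestor of these taxa subtends ((strain_76,strain_69),(((strain_64,strain_37),strain_4),((strain_34,strain_23),strain_56))).
That clade has exactly 8 tips — every listed taxon and nothing else — so the group is monophyletic.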